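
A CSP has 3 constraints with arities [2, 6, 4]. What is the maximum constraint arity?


The arities are: 2, 6, 4.
Scan for the maximum value.
Maximum arity = 6.

6


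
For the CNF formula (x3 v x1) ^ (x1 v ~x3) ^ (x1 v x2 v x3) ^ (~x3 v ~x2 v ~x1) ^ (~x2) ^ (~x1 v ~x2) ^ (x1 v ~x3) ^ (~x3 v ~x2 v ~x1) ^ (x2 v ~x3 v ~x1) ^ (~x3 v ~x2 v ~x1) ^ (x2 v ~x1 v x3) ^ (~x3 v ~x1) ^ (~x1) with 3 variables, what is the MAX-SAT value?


Enumerate all 8 truth assignments.
For each, count how many of the 13 clauses are satisfied.
The formula is not fully satisfiable, so the maximum is below 13.
Maximum simultaneously satisfiable clauses = 11.

11


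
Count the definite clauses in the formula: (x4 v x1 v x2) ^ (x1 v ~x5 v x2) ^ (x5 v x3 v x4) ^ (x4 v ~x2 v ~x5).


A definite clause has exactly one positive literal.
Clause 1: 3 positive -> not definite
Clause 2: 2 positive -> not definite
Clause 3: 3 positive -> not definite
Clause 4: 1 positive -> definite
Definite clause count = 1.

1


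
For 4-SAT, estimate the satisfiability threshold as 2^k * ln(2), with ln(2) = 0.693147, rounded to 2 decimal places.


Using the asymptotic formula: threshold ~ 2^k * ln(2).
2^4 = 16.
16 * 0.693147 = 11.09.

11.09


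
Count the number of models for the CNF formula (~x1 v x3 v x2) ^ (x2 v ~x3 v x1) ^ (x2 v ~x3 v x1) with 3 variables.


Enumerate all 8 truth assignments over 3 variables.
Test each against every clause.
Satisfying assignments found: 6.

6


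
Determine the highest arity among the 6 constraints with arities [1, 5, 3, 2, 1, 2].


The arities are: 1, 5, 3, 2, 1, 2.
Scan for the maximum value.
Maximum arity = 5.

5


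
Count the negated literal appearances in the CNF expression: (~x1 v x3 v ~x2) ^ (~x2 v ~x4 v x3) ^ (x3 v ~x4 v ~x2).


Scan each clause for negated literals.
Clause 1: 2 negative; Clause 2: 2 negative; Clause 3: 2 negative.
Total negative literal occurrences = 6.

6


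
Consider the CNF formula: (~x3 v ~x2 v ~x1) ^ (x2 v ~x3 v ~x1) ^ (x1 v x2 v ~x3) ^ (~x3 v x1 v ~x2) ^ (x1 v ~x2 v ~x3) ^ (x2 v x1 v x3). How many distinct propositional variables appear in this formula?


Identify each distinct variable in the formula.
Variables found: x1, x2, x3.
Total distinct variables = 3.

3


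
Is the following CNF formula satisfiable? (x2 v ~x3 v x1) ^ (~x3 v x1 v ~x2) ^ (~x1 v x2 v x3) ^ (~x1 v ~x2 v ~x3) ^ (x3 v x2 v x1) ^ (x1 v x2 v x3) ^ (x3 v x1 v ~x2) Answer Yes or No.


Check all 8 possible truth assignments.
Number of satisfying assignments found: 2.
The formula is satisfiable.

Yes


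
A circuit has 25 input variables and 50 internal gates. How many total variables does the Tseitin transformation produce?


The Tseitin transformation introduces one auxiliary variable per gate.
Total variables = inputs + gates = 25 + 50 = 75.

75


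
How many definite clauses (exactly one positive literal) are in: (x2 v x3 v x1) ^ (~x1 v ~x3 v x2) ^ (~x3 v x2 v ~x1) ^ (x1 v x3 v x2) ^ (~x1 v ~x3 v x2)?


A definite clause has exactly one positive literal.
Clause 1: 3 positive -> not definite
Clause 2: 1 positive -> definite
Clause 3: 1 positive -> definite
Clause 4: 3 positive -> not definite
Clause 5: 1 positive -> definite
Definite clause count = 3.

3


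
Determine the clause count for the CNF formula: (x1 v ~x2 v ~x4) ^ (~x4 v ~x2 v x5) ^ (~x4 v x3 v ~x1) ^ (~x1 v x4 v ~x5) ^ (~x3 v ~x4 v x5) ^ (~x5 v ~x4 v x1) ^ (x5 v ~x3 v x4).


Each group enclosed in parentheses joined by ^ is one clause.
Counting the conjuncts: 7 clauses.

7


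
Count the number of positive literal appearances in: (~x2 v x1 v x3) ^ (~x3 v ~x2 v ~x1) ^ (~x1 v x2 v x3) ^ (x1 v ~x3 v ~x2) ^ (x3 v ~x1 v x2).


Scan each clause for unnegated literals.
Clause 1: 2 positive; Clause 2: 0 positive; Clause 3: 2 positive; Clause 4: 1 positive; Clause 5: 2 positive.
Total positive literal occurrences = 7.

7


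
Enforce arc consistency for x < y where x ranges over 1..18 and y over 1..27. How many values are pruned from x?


For the constraint x < y, x needs a supporting value in y's domain.
x can be at most 26 (one less than y's maximum).
Valid x values from domain: 18 out of 18.
Pruned = 18 - 18 = 0.

0


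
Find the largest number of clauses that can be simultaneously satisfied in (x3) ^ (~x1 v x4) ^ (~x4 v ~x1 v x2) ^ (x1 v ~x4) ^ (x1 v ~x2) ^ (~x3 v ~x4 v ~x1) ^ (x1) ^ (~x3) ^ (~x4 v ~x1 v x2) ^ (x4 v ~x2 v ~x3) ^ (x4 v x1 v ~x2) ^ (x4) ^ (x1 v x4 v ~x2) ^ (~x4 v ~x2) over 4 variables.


Enumerate all 16 truth assignments.
For each, count how many of the 14 clauses are satisfied.
The formula is not fully satisfiable, so the maximum is below 14.
Maximum simultaneously satisfiable clauses = 12.

12


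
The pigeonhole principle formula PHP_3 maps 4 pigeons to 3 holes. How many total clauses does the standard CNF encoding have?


The PHP encoding has two parts:
1) At-least-one-hole clauses: 4 (one per pigeon, each with 3 literals).
2) At-most-one-pigeon-per-hole clauses: 3 holes * C(4,2) = 3 * 6 = 18.
Total clauses = 4 + 18 = 22.

22


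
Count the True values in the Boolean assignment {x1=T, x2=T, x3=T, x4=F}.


The weight is the number of variables assigned True.
True variables: x1, x2, x3.
Weight = 3.

3


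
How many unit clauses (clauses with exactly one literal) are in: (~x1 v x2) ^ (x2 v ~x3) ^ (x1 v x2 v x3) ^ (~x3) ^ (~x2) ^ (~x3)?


A unit clause contains exactly one literal.
Unit clauses found: (~x3), (~x2), (~x3).
Count = 3.

3


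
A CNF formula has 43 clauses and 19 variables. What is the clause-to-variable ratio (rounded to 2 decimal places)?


Clause-to-variable ratio = clauses / variables.
43 / 19 = 2.26.

2.26


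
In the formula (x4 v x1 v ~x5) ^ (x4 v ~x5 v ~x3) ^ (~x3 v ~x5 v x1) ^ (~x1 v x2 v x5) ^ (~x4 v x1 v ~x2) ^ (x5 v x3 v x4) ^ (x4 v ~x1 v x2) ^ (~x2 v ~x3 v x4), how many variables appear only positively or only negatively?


A pure literal appears in only one polarity across all clauses.
No pure literals found.
Count = 0.

0


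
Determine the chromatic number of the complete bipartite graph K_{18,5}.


K_{18,5} is bipartite by definition: the two parts are independent sets, with every edge crossing between them.
Color all vertices in one part with color 1 and all vertices in the other part with color 2.
Since the graph has at least one edge, one color does not suffice.
Chromatic number = 2.

2


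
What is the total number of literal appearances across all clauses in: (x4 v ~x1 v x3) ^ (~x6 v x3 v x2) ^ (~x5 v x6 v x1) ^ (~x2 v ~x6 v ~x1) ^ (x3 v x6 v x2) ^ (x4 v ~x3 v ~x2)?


Clause lengths: 3, 3, 3, 3, 3, 3.
Sum = 3 + 3 + 3 + 3 + 3 + 3 = 18.

18


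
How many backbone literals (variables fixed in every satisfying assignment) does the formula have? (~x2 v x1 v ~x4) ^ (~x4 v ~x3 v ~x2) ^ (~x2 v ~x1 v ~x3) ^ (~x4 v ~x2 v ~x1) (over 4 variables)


Find all satisfying assignments: 11 model(s).
Check which variables have the same value in every model.
No variable is fixed across all models.
Backbone size = 0.

0


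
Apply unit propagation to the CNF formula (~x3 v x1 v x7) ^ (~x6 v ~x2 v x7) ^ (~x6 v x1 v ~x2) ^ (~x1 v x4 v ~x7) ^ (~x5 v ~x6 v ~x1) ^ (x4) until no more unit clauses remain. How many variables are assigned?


Unit propagation repeatedly assigns the literal in any unit clause, then simplifies.
Assignments in order: x4 = T.
No further unit clauses remain.
Total variables assigned = 1.

1


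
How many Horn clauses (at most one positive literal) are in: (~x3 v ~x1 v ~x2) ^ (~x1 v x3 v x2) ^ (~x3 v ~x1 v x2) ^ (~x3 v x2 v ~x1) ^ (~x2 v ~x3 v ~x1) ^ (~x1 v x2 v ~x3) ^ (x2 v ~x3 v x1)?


A Horn clause has at most one positive literal.
Clause 1: 0 positive lit(s) -> Horn
Clause 2: 2 positive lit(s) -> not Horn
Clause 3: 1 positive lit(s) -> Horn
Clause 4: 1 positive lit(s) -> Horn
Clause 5: 0 positive lit(s) -> Horn
Clause 6: 1 positive lit(s) -> Horn
Clause 7: 2 positive lit(s) -> not Horn
Total Horn clauses = 5.

5


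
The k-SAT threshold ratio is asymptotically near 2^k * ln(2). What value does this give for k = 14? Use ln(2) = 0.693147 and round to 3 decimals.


Using the asymptotic formula: threshold ~ 2^k * ln(2).
2^14 = 16384.
16384 * 0.693147 = 11356.52.

11356.52


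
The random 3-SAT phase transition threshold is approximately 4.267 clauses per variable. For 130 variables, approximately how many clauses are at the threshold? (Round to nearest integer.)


The 3-SAT phase transition occurs at approximately 4.267 clauses per variable.
m = 4.267 * 130 = 554.71.
Rounded to nearest integer: 555.

555


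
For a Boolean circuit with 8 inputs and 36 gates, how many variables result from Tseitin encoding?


The Tseitin transformation introduces one auxiliary variable per gate.
Total variables = inputs + gates = 8 + 36 = 44.

44


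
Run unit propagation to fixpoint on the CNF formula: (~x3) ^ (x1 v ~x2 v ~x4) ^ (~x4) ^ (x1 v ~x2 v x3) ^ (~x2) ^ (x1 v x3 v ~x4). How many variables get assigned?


Unit propagation repeatedly assigns the literal in any unit clause, then simplifies.
Assignments in order: x3 = F, x4 = F, x2 = F.
No further unit clauses remain.
Total variables assigned = 3.

3


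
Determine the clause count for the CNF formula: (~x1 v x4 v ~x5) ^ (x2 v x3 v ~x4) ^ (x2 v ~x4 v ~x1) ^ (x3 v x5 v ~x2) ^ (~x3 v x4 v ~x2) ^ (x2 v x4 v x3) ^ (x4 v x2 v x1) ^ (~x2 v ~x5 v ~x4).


Each group enclosed in parentheses joined by ^ is one clause.
Counting the conjuncts: 8 clauses.

8


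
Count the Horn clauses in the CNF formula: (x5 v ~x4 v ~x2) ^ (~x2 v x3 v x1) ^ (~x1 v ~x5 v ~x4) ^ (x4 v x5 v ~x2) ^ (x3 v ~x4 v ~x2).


A Horn clause has at most one positive literal.
Clause 1: 1 positive lit(s) -> Horn
Clause 2: 2 positive lit(s) -> not Horn
Clause 3: 0 positive lit(s) -> Horn
Clause 4: 2 positive lit(s) -> not Horn
Clause 5: 1 positive lit(s) -> Horn
Total Horn clauses = 3.

3


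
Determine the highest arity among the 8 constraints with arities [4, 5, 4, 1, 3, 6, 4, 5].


The arities are: 4, 5, 4, 1, 3, 6, 4, 5.
Scan for the maximum value.
Maximum arity = 6.

6


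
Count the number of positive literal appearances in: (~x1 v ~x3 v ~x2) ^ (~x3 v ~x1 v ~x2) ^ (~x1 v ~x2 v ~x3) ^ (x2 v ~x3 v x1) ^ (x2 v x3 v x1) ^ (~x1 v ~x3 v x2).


Scan each clause for unnegated literals.
Clause 1: 0 positive; Clause 2: 0 positive; Clause 3: 0 positive; Clause 4: 2 positive; Clause 5: 3 positive; Clause 6: 1 positive.
Total positive literal occurrences = 6.

6


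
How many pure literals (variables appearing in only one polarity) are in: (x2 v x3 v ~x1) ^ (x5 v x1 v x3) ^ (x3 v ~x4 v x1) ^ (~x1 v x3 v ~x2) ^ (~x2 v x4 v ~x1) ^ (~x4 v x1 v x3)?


A pure literal appears in only one polarity across all clauses.
Pure literals: x3 (positive only), x5 (positive only).
Count = 2.

2


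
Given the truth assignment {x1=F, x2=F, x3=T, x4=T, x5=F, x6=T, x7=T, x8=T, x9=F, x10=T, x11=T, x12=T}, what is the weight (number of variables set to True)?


The weight is the number of variables assigned True.
True variables: x3, x4, x6, x7, x8, x10, x11, x12.
Weight = 8.

8


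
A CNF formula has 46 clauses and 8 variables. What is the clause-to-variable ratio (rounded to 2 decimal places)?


Clause-to-variable ratio = clauses / variables.
46 / 8 = 5.75.

5.75


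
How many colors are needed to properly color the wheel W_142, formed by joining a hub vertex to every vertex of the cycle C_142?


W_142 consists of the cycle C_142 together with a hub vertex adjacent to every cycle vertex.
The cycle C_142 needs 2 colors (even cycle -> 2).
The hub is adjacent to every cycle vertex, so it must receive a new color distinct from all of them.
Chromatic number = 2 + 1 = 3.

3


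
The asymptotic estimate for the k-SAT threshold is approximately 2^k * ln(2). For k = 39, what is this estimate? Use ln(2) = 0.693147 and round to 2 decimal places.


Using the asymptotic formula: threshold ~ 2^k * ln(2).
2^39 = 549755813888.
549755813888 * 0.693147 = 381061593129.03.

381061593129.03


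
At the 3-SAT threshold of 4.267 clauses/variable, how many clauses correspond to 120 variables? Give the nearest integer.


The 3-SAT phase transition occurs at approximately 4.267 clauses per variable.
m = 4.267 * 120 = 512.04.
Rounded to nearest integer: 512.

512


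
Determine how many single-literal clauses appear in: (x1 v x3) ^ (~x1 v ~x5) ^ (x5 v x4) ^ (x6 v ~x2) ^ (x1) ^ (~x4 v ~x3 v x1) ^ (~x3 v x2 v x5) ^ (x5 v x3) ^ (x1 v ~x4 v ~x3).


A unit clause contains exactly one literal.
Unit clauses found: (x1).
Count = 1.

1


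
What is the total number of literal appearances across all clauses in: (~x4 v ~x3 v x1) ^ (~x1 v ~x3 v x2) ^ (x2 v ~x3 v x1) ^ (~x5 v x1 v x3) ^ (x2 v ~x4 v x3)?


Clause lengths: 3, 3, 3, 3, 3.
Sum = 3 + 3 + 3 + 3 + 3 = 15.

15


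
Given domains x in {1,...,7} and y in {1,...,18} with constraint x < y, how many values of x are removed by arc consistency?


For the constraint x < y, x needs a supporting value in y's domain.
x can be at most 17 (one less than y's maximum).
Valid x values from domain: 7 out of 7.
Pruned = 7 - 7 = 0.

0


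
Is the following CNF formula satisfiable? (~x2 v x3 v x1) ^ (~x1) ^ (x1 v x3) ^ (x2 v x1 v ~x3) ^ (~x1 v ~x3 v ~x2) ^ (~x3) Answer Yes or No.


Check all 8 possible truth assignments.
Number of satisfying assignments found: 0.
The formula is unsatisfiable.

No


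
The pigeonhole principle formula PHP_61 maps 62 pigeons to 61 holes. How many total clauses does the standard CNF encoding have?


The PHP encoding has two parts:
1) At-least-one-hole clauses: 62 (one per pigeon, each with 61 literals).
2) At-most-one-pigeon-per-hole clauses: 61 holes * C(62,2) = 61 * 1891 = 115351.
Total clauses = 62 + 115351 = 115413.

115413


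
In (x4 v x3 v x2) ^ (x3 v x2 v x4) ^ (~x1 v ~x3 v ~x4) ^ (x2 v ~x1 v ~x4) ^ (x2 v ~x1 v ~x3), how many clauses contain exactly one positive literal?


A definite clause has exactly one positive literal.
Clause 1: 3 positive -> not definite
Clause 2: 3 positive -> not definite
Clause 3: 0 positive -> not definite
Clause 4: 1 positive -> definite
Clause 5: 1 positive -> definite
Definite clause count = 2.

2


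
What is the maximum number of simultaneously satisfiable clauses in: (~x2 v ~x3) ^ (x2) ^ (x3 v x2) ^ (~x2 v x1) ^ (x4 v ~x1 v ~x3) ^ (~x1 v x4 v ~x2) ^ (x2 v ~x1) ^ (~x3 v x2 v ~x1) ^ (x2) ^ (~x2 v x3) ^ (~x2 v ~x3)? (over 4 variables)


Enumerate all 16 truth assignments.
For each, count how many of the 11 clauses are satisfied.
The formula is not fully satisfiable, so the maximum is below 11.
Maximum simultaneously satisfiable clauses = 10.

10


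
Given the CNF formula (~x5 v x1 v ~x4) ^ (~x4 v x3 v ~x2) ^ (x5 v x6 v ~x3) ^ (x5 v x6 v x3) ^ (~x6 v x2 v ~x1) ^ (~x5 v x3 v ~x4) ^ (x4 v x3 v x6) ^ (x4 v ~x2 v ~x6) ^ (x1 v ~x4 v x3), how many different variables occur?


Identify each distinct variable in the formula.
Variables found: x1, x2, x3, x4, x5, x6.
Total distinct variables = 6.

6


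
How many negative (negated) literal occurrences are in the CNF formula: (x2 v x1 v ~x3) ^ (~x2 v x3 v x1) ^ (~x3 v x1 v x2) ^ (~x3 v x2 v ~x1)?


Scan each clause for negated literals.
Clause 1: 1 negative; Clause 2: 1 negative; Clause 3: 1 negative; Clause 4: 2 negative.
Total negative literal occurrences = 5.

5


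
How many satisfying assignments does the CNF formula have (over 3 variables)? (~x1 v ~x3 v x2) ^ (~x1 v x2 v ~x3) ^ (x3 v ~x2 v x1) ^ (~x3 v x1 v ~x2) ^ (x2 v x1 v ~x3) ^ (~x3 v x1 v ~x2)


Enumerate all 8 truth assignments over 3 variables.
Test each against every clause.
Satisfying assignments found: 4.

4


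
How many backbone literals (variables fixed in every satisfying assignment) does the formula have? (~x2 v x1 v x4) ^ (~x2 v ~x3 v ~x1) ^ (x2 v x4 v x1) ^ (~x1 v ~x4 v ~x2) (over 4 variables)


Find all satisfying assignments: 9 model(s).
Check which variables have the same value in every model.
No variable is fixed across all models.
Backbone size = 0.

0


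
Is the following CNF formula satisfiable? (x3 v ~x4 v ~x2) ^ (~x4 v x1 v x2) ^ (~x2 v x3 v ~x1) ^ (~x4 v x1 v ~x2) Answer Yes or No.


Check all 16 possible truth assignments.
Number of satisfying assignments found: 10.
The formula is satisfiable.

Yes


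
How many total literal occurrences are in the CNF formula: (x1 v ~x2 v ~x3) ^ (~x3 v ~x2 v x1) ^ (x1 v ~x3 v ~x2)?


Clause lengths: 3, 3, 3.
Sum = 3 + 3 + 3 = 9.

9


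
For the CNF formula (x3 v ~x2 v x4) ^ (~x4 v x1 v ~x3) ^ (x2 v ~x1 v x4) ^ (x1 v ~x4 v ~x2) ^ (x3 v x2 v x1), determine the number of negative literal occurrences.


Scan each clause for negated literals.
Clause 1: 1 negative; Clause 2: 2 negative; Clause 3: 1 negative; Clause 4: 2 negative; Clause 5: 0 negative.
Total negative literal occurrences = 6.

6


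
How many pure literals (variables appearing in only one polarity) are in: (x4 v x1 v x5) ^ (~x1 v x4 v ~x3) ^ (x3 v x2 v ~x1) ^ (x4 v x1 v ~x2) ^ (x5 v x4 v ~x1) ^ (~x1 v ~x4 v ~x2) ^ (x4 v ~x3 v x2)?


A pure literal appears in only one polarity across all clauses.
Pure literals: x5 (positive only).
Count = 1.

1


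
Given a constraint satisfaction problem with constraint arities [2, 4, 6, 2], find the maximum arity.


The arities are: 2, 4, 6, 2.
Scan for the maximum value.
Maximum arity = 6.

6


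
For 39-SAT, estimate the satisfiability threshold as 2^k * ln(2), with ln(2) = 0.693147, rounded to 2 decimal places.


Using the asymptotic formula: threshold ~ 2^k * ln(2).
2^39 = 549755813888.
549755813888 * 0.693147 = 381061593129.03.

381061593129.03


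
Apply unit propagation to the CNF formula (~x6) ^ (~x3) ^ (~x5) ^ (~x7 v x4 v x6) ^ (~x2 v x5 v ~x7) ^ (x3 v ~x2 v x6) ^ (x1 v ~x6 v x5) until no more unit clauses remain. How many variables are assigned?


Unit propagation repeatedly assigns the literal in any unit clause, then simplifies.
Assignments in order: x6 = F, x3 = F, x5 = F, x2 = F.
No further unit clauses remain.
Total variables assigned = 4.

4


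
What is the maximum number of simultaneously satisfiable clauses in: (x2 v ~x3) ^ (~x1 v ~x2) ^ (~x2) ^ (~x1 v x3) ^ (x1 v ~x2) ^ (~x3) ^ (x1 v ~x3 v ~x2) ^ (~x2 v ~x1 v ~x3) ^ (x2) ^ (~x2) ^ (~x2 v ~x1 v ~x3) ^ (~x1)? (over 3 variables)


Enumerate all 8 truth assignments.
For each, count how many of the 12 clauses are satisfied.
The formula is not fully satisfiable, so the maximum is below 12.
Maximum simultaneously satisfiable clauses = 11.

11


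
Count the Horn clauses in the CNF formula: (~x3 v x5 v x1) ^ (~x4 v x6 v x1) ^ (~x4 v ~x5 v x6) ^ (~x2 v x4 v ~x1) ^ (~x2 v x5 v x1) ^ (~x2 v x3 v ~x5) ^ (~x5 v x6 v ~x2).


A Horn clause has at most one positive literal.
Clause 1: 2 positive lit(s) -> not Horn
Clause 2: 2 positive lit(s) -> not Horn
Clause 3: 1 positive lit(s) -> Horn
Clause 4: 1 positive lit(s) -> Horn
Clause 5: 2 positive lit(s) -> not Horn
Clause 6: 1 positive lit(s) -> Horn
Clause 7: 1 positive lit(s) -> Horn
Total Horn clauses = 4.

4


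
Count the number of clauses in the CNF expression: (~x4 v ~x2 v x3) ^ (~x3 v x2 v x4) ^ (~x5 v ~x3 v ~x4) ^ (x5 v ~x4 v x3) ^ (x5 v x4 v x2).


Each group enclosed in parentheses joined by ^ is one clause.
Counting the conjuncts: 5 clauses.

5


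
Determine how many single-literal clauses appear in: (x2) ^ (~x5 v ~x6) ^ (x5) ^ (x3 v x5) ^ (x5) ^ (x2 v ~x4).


A unit clause contains exactly one literal.
Unit clauses found: (x2), (x5), (x5).
Count = 3.

3


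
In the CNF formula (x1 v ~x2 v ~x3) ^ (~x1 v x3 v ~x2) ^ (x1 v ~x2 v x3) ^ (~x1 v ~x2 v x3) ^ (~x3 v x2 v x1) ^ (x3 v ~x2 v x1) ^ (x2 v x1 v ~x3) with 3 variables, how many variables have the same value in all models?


Find all satisfying assignments: 4 model(s).
Check which variables have the same value in every model.
No variable is fixed across all models.
Backbone size = 0.

0


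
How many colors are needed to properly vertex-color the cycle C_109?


An odd cycle cannot be 2-colored: alternating two colors around the cycle returns to the start with a conflict.
Since 109 is odd, three colors are required (and three suffice).
Chromatic number = 3.

3


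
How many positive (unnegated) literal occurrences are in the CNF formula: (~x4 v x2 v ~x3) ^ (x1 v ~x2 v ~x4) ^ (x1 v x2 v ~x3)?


Scan each clause for unnegated literals.
Clause 1: 1 positive; Clause 2: 1 positive; Clause 3: 2 positive.
Total positive literal occurrences = 4.

4


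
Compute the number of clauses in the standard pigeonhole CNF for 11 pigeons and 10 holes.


The PHP encoding has two parts:
1) At-least-one-hole clauses: 11 (one per pigeon, each with 10 literals).
2) At-most-one-pigeon-per-hole clauses: 10 holes * C(11,2) = 10 * 55 = 550.
Total clauses = 11 + 550 = 561.

561


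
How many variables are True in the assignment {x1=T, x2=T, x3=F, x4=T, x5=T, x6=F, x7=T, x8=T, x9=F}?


The weight is the number of variables assigned True.
True variables: x1, x2, x4, x5, x7, x8.
Weight = 6.

6


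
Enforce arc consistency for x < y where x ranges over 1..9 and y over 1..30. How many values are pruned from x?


For the constraint x < y, x needs a supporting value in y's domain.
x can be at most 29 (one less than y's maximum).
Valid x values from domain: 9 out of 9.
Pruned = 9 - 9 = 0.

0


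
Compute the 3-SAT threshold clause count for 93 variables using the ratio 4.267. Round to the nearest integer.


The 3-SAT phase transition occurs at approximately 4.267 clauses per variable.
m = 4.267 * 93 = 396.831.
Rounded to nearest integer: 397.

397


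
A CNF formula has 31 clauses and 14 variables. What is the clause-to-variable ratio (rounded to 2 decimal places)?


Clause-to-variable ratio = clauses / variables.
31 / 14 = 2.21.

2.21


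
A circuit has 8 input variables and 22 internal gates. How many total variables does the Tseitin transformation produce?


The Tseitin transformation introduces one auxiliary variable per gate.
Total variables = inputs + gates = 8 + 22 = 30.

30


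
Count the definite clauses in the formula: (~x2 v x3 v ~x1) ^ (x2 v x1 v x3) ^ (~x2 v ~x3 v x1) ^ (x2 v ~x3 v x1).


A definite clause has exactly one positive literal.
Clause 1: 1 positive -> definite
Clause 2: 3 positive -> not definite
Clause 3: 1 positive -> definite
Clause 4: 2 positive -> not definite
Definite clause count = 2.

2


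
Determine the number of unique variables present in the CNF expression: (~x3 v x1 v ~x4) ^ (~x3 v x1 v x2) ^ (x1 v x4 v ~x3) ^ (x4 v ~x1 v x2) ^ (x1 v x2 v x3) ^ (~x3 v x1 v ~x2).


Identify each distinct variable in the formula.
Variables found: x1, x2, x3, x4.
Total distinct variables = 4.

4


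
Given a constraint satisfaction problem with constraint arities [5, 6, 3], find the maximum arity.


The arities are: 5, 6, 3.
Scan for the maximum value.
Maximum arity = 6.

6


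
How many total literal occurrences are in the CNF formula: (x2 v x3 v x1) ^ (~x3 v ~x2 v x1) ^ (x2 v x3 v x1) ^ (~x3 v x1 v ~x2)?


Clause lengths: 3, 3, 3, 3.
Sum = 3 + 3 + 3 + 3 = 12.

12


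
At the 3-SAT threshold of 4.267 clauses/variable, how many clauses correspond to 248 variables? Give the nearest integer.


The 3-SAT phase transition occurs at approximately 4.267 clauses per variable.
m = 4.267 * 248 = 1058.216.
Rounded to nearest integer: 1058.

1058


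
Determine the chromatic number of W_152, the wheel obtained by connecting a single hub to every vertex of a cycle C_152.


W_152 consists of the cycle C_152 together with a hub vertex adjacent to every cycle vertex.
The cycle C_152 needs 2 colors (even cycle -> 2).
The hub is adjacent to every cycle vertex, so it must receive a new color distinct from all of them.
Chromatic number = 2 + 1 = 3.

3


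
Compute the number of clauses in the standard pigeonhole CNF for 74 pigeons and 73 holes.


The PHP encoding has two parts:
1) At-least-one-hole clauses: 74 (one per pigeon, each with 73 literals).
2) At-most-one-pigeon-per-hole clauses: 73 holes * C(74,2) = 73 * 2701 = 197173.
Total clauses = 74 + 197173 = 197247.

197247


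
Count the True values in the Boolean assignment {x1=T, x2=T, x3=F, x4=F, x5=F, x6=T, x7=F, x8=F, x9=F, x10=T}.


The weight is the number of variables assigned True.
True variables: x1, x2, x6, x10.
Weight = 4.

4


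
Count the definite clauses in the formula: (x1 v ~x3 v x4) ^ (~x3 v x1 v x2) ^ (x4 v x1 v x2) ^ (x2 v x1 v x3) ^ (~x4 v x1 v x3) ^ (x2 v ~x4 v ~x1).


A definite clause has exactly one positive literal.
Clause 1: 2 positive -> not definite
Clause 2: 2 positive -> not definite
Clause 3: 3 positive -> not definite
Clause 4: 3 positive -> not definite
Clause 5: 2 positive -> not definite
Clause 6: 1 positive -> definite
Definite clause count = 1.

1


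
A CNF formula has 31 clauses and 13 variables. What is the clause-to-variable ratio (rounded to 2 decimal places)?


Clause-to-variable ratio = clauses / variables.
31 / 13 = 2.38.

2.38


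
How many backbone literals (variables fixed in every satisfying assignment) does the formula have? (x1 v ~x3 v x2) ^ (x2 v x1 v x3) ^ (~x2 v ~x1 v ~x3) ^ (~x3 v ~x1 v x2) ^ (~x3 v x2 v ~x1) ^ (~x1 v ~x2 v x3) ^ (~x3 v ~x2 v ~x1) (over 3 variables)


Find all satisfying assignments: 3 model(s).
Check which variables have the same value in every model.
No variable is fixed across all models.
Backbone size = 0.

0


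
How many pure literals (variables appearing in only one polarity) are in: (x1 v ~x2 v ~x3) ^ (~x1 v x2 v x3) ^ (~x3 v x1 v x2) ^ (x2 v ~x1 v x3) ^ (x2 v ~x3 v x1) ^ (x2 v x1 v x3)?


A pure literal appears in only one polarity across all clauses.
No pure literals found.
Count = 0.

0


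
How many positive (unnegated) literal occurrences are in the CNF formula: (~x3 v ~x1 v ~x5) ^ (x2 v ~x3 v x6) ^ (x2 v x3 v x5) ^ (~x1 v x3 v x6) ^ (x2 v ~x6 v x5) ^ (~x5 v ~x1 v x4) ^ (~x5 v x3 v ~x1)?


Scan each clause for unnegated literals.
Clause 1: 0 positive; Clause 2: 2 positive; Clause 3: 3 positive; Clause 4: 2 positive; Clause 5: 2 positive; Clause 6: 1 positive; Clause 7: 1 positive.
Total positive literal occurrences = 11.

11


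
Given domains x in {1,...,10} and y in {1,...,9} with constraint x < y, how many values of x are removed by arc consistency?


For the constraint x < y, x needs a supporting value in y's domain.
x can be at most 8 (one less than y's maximum).
Valid x values from domain: 8 out of 10.
Pruned = 10 - 8 = 2.

2


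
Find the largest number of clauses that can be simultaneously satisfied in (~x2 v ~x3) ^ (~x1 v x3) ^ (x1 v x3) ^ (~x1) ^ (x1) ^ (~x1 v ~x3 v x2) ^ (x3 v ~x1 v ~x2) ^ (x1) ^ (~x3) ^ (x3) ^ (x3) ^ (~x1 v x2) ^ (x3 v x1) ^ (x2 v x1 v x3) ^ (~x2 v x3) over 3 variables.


Enumerate all 8 truth assignments.
For each, count how many of the 15 clauses are satisfied.
The formula is not fully satisfiable, so the maximum is below 15.
Maximum simultaneously satisfiable clauses = 12.

12


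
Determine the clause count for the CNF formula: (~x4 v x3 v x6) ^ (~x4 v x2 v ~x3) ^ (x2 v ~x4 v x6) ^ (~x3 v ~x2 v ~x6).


Each group enclosed in parentheses joined by ^ is one clause.
Counting the conjuncts: 4 clauses.

4


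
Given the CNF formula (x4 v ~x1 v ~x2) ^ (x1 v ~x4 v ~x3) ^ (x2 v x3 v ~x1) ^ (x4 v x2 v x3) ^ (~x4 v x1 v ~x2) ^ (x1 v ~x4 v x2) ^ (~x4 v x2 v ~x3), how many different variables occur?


Identify each distinct variable in the formula.
Variables found: x1, x2, x3, x4.
Total distinct variables = 4.

4


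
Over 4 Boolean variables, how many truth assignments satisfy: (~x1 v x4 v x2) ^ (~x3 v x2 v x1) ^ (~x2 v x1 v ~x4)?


Enumerate all 16 truth assignments over 4 variables.
Test each against every clause.
Satisfying assignments found: 10.

10


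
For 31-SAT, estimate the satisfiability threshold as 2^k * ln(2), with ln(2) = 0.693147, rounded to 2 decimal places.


Using the asymptotic formula: threshold ~ 2^k * ln(2).
2^31 = 2147483648.
2147483648 * 0.693147 = 1488521848.16.

1488521848.16


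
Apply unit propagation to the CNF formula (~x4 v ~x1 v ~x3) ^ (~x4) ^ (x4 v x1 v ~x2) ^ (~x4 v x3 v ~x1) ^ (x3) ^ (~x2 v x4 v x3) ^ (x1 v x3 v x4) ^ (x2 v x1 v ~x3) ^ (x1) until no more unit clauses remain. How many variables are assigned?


Unit propagation repeatedly assigns the literal in any unit clause, then simplifies.
Assignments in order: x4 = F, x3 = T, x1 = T.
No further unit clauses remain.
Total variables assigned = 3.

3


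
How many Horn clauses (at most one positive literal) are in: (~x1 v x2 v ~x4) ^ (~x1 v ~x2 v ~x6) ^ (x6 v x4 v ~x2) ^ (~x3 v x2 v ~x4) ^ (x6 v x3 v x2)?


A Horn clause has at most one positive literal.
Clause 1: 1 positive lit(s) -> Horn
Clause 2: 0 positive lit(s) -> Horn
Clause 3: 2 positive lit(s) -> not Horn
Clause 4: 1 positive lit(s) -> Horn
Clause 5: 3 positive lit(s) -> not Horn
Total Horn clauses = 3.

3


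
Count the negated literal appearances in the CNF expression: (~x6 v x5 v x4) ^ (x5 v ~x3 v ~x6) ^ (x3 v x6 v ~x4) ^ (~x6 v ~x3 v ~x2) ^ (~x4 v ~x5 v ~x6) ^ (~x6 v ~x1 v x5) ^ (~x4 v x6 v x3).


Scan each clause for negated literals.
Clause 1: 1 negative; Clause 2: 2 negative; Clause 3: 1 negative; Clause 4: 3 negative; Clause 5: 3 negative; Clause 6: 2 negative; Clause 7: 1 negative.
Total negative literal occurrences = 13.

13


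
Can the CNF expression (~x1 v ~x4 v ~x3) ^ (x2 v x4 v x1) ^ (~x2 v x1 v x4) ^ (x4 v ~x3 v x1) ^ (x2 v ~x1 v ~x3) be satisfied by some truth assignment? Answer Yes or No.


Check all 16 possible truth assignments.
Number of satisfying assignments found: 9.
The formula is satisfiable.

Yes


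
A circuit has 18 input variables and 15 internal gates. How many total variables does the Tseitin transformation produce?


The Tseitin transformation introduces one auxiliary variable per gate.
Total variables = inputs + gates = 18 + 15 = 33.

33


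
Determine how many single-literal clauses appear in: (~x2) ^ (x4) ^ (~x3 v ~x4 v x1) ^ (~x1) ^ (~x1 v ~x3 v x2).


A unit clause contains exactly one literal.
Unit clauses found: (~x2), (x4), (~x1).
Count = 3.

3


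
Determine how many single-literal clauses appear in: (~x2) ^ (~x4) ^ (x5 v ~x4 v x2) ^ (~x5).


A unit clause contains exactly one literal.
Unit clauses found: (~x2), (~x4), (~x5).
Count = 3.

3


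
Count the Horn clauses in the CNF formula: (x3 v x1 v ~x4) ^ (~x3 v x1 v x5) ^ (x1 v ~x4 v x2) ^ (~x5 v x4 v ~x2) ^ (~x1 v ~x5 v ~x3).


A Horn clause has at most one positive literal.
Clause 1: 2 positive lit(s) -> not Horn
Clause 2: 2 positive lit(s) -> not Horn
Clause 3: 2 positive lit(s) -> not Horn
Clause 4: 1 positive lit(s) -> Horn
Clause 5: 0 positive lit(s) -> Horn
Total Horn clauses = 2.

2


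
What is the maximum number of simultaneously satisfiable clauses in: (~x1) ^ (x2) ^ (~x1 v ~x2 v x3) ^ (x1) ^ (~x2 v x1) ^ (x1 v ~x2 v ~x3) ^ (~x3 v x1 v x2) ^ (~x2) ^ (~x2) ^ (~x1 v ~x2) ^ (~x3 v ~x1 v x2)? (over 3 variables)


Enumerate all 8 truth assignments.
For each, count how many of the 11 clauses are satisfied.
The formula is not fully satisfiable, so the maximum is below 11.
Maximum simultaneously satisfiable clauses = 9.

9


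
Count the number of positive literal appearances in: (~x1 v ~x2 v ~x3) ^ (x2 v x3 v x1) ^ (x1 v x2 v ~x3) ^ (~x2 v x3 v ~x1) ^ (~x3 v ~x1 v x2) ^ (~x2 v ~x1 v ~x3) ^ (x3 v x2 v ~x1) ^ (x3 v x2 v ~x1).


Scan each clause for unnegated literals.
Clause 1: 0 positive; Clause 2: 3 positive; Clause 3: 2 positive; Clause 4: 1 positive; Clause 5: 1 positive; Clause 6: 0 positive; Clause 7: 2 positive; Clause 8: 2 positive.
Total positive literal occurrences = 11.

11


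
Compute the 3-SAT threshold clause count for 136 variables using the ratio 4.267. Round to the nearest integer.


The 3-SAT phase transition occurs at approximately 4.267 clauses per variable.
m = 4.267 * 136 = 580.312.
Rounded to nearest integer: 580.

580


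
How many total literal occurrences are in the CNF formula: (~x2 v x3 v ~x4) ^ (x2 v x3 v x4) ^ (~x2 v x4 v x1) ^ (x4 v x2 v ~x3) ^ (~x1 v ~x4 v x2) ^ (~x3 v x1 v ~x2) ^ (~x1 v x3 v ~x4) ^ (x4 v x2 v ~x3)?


Clause lengths: 3, 3, 3, 3, 3, 3, 3, 3.
Sum = 3 + 3 + 3 + 3 + 3 + 3 + 3 + 3 = 24.

24


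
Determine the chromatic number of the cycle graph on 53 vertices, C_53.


An odd cycle cannot be 2-colored: alternating two colors around the cycle returns to the start with a conflict.
Since 53 is odd, three colors are required (and three suffice).
Chromatic number = 3.

3


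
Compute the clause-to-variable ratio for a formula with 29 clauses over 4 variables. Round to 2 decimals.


Clause-to-variable ratio = clauses / variables.
29 / 4 = 7.25.

7.25


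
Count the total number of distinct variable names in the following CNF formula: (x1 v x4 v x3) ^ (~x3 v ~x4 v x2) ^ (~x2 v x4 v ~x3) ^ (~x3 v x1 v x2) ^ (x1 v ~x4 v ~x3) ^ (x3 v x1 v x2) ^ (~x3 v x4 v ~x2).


Identify each distinct variable in the formula.
Variables found: x1, x2, x3, x4.
Total distinct variables = 4.

4


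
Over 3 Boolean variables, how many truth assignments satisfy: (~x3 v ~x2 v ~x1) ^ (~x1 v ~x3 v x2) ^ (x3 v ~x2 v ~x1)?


Enumerate all 8 truth assignments over 3 variables.
Test each against every clause.
Satisfying assignments found: 5.

5


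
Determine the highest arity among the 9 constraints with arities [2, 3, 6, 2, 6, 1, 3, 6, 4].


The arities are: 2, 3, 6, 2, 6, 1, 3, 6, 4.
Scan for the maximum value.
Maximum arity = 6.

6


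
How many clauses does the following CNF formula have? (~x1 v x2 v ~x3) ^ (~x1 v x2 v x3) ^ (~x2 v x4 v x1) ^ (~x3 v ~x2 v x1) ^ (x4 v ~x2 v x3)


Each group enclosed in parentheses joined by ^ is one clause.
Counting the conjuncts: 5 clauses.

5


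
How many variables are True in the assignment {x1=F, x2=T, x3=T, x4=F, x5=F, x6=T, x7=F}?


The weight is the number of variables assigned True.
True variables: x2, x3, x6.
Weight = 3.

3


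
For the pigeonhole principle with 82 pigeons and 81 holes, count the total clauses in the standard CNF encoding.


The PHP encoding has two parts:
1) At-least-one-hole clauses: 82 (one per pigeon, each with 81 literals).
2) At-most-one-pigeon-per-hole clauses: 81 holes * C(82,2) = 81 * 3321 = 269001.
Total clauses = 82 + 269001 = 269083.

269083


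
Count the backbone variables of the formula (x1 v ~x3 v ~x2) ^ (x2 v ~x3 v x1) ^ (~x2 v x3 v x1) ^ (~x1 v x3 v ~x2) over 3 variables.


Find all satisfying assignments: 4 model(s).
Check which variables have the same value in every model.
No variable is fixed across all models.
Backbone size = 0.

0


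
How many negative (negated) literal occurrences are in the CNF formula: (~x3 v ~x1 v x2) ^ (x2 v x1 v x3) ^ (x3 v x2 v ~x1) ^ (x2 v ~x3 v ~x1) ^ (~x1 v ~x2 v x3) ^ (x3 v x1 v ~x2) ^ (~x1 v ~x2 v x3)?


Scan each clause for negated literals.
Clause 1: 2 negative; Clause 2: 0 negative; Clause 3: 1 negative; Clause 4: 2 negative; Clause 5: 2 negative; Clause 6: 1 negative; Clause 7: 2 negative.
Total negative literal occurrences = 10.

10


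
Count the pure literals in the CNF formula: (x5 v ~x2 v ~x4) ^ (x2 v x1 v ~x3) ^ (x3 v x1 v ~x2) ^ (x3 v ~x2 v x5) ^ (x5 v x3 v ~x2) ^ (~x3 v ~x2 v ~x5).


A pure literal appears in only one polarity across all clauses.
Pure literals: x1 (positive only), x4 (negative only).
Count = 2.

2


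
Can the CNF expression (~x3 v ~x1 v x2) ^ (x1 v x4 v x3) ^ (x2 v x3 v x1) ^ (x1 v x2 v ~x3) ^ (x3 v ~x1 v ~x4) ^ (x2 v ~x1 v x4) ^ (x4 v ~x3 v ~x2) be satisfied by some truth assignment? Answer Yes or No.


Check all 16 possible truth assignments.
Number of satisfying assignments found: 4.
The formula is satisfiable.

Yes


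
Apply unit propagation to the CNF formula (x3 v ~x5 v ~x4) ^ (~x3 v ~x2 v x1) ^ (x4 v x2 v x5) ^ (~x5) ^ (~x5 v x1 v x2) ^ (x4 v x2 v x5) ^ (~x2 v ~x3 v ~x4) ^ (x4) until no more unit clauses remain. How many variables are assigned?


Unit propagation repeatedly assigns the literal in any unit clause, then simplifies.
Assignments in order: x5 = F, x4 = T.
No further unit clauses remain.
Total variables assigned = 2.

2


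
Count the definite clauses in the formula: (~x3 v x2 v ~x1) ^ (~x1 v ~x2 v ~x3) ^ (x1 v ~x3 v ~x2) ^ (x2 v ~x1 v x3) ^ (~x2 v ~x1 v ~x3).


A definite clause has exactly one positive literal.
Clause 1: 1 positive -> definite
Clause 2: 0 positive -> not definite
Clause 3: 1 positive -> definite
Clause 4: 2 positive -> not definite
Clause 5: 0 positive -> not definite
Definite clause count = 2.

2


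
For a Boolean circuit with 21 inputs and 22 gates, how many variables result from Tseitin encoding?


The Tseitin transformation introduces one auxiliary variable per gate.
Total variables = inputs + gates = 21 + 22 = 43.

43


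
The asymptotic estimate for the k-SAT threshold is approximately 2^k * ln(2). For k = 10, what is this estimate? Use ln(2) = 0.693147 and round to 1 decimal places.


Using the asymptotic formula: threshold ~ 2^k * ln(2).
2^10 = 1024.
1024 * 0.693147 = 709.8.

709.8


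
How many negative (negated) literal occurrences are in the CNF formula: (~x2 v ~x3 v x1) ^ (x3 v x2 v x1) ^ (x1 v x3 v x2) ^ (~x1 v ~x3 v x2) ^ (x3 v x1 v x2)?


Scan each clause for negated literals.
Clause 1: 2 negative; Clause 2: 0 negative; Clause 3: 0 negative; Clause 4: 2 negative; Clause 5: 0 negative.
Total negative literal occurrences = 4.

4


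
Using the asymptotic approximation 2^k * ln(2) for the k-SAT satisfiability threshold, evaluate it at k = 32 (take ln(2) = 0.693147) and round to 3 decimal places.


Using the asymptotic formula: threshold ~ 2^k * ln(2).
2^32 = 4294967296.
4294967296 * 0.693147 = 2977043696.321.

2977043696.321


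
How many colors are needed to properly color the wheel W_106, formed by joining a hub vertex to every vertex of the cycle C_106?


W_106 consists of the cycle C_106 together with a hub vertex adjacent to every cycle vertex.
The cycle C_106 needs 2 colors (even cycle -> 2).
The hub is adjacent to every cycle vertex, so it must receive a new color distinct from all of them.
Chromatic number = 2 + 1 = 3.

3


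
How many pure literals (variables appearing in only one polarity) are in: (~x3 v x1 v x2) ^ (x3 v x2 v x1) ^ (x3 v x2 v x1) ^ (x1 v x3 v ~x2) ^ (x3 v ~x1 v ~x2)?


A pure literal appears in only one polarity across all clauses.
No pure literals found.
Count = 0.

0


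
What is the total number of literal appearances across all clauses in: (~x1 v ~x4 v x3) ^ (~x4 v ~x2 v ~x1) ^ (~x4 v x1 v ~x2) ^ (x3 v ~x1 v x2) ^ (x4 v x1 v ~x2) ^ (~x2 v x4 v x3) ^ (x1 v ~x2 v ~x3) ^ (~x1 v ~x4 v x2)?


Clause lengths: 3, 3, 3, 3, 3, 3, 3, 3.
Sum = 3 + 3 + 3 + 3 + 3 + 3 + 3 + 3 = 24.

24


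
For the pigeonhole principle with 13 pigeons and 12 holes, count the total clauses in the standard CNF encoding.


The PHP encoding has two parts:
1) At-least-one-hole clauses: 13 (one per pigeon, each with 12 literals).
2) At-most-one-pigeon-per-hole clauses: 12 holes * C(13,2) = 12 * 78 = 936.
Total clauses = 13 + 936 = 949.

949


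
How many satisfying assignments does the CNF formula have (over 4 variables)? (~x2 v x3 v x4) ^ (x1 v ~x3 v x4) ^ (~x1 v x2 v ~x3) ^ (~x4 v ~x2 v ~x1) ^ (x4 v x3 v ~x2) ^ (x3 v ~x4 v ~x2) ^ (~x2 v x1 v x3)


Enumerate all 16 truth assignments over 4 variables.
Test each against every clause.
Satisfying assignments found: 7.

7


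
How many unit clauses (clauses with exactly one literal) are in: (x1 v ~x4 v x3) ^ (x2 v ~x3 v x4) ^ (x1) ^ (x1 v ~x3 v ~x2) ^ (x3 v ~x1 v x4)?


A unit clause contains exactly one literal.
Unit clauses found: (x1).
Count = 1.

1


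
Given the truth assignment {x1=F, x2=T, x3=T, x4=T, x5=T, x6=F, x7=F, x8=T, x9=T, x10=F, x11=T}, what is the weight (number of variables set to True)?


The weight is the number of variables assigned True.
True variables: x2, x3, x4, x5, x8, x9, x11.
Weight = 7.

7
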